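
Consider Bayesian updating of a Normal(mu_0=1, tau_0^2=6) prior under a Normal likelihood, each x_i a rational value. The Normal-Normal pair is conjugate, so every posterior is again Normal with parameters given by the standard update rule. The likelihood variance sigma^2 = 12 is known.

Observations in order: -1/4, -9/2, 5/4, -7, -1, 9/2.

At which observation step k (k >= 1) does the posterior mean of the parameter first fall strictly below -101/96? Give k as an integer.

obs 1: x=-1/4 → posterior Normal(7/12, 4)
obs 2: x=-9/2 → posterior Normal(-11/16, 3)
obs 3: x=5/4 → posterior Normal(-3/10, 12/5)
obs 4: x=-7 → posterior Normal(-17/12, 2)
obs 5: x=-1 → posterior Normal(-19/14, 12/7)
obs 6: x=9/2 → posterior Normal(-5/8, 3/2)

k = 4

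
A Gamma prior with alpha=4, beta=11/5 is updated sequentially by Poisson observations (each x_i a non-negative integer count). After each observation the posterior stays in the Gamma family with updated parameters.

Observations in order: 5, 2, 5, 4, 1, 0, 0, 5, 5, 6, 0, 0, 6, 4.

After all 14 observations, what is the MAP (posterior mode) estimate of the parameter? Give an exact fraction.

230/81

obs 1: x=5 → posterior Gamma(9, 16/5)
obs 2: x=2 → posterior Gamma(11, 21/5)
obs 3: x=5 → posterior Gamma(16, 26/5)
obs 4: x=4 → posterior Gamma(20, 31/5)
obs 5: x=1 → posterior Gamma(21, 36/5)
obs 6: x=0 → posterior Gamma(21, 41/5)
obs 7: x=0 → posterior Gamma(21, 46/5)
obs 8: x=5 → posterior Gamma(26, 51/5)
obs 9: x=5 → posterior Gamma(31, 56/5)
obs 10: x=6 → posterior Gamma(37, 61/5)
obs 11: x=0 → posterior Gamma(37, 66/5)
obs 12: x=0 → posterior Gamma(37, 71/5)
obs 13: x=6 → posterior Gamma(43, 76/5)
obs 14: x=4 → posterior Gamma(47, 81/5)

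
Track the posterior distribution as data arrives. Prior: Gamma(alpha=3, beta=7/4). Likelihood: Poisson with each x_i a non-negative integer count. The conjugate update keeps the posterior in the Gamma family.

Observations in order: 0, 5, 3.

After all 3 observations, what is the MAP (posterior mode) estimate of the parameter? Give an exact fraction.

obs 1: x=0 → posterior Gamma(3, 11/4)
obs 2: x=5 → posterior Gamma(8, 15/4)
obs 3: x=3 → posterior Gamma(11, 19/4)

40/19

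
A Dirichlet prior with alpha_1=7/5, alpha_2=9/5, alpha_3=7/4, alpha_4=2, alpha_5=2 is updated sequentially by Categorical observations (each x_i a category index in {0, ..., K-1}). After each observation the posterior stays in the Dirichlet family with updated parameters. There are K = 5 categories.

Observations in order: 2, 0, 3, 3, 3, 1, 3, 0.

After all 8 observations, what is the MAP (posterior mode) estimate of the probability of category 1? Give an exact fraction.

36/239

obs 1: x=2 → posterior Dirichlet(7/5, 9/5, 11/4, 2, 2)
obs 2: x=0 → posterior Dirichlet(12/5, 9/5, 11/4, 2, 2)
obs 3: x=3 → posterior Dirichlet(12/5, 9/5, 11/4, 3, 2)
obs 4: x=3 → posterior Dirichlet(12/5, 9/5, 11/4, 4, 2)
obs 5: x=3 → posterior Dirichlet(12/5, 9/5, 11/4, 5, 2)
obs 6: x=1 → posterior Dirichlet(12/5, 14/5, 11/4, 5, 2)
obs 7: x=3 → posterior Dirichlet(12/5, 14/5, 11/4, 6, 2)
obs 8: x=0 → posterior Dirichlet(17/5, 14/5, 11/4, 6, 2)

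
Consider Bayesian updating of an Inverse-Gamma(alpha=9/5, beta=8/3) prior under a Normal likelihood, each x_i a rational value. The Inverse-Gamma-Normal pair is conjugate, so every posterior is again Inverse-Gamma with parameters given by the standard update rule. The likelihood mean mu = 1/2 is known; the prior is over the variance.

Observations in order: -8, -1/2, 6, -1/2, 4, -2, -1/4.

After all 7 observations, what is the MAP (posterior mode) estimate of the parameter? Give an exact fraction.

obs 1: x=-8 → posterior Inverse-Gamma(23/10, 931/24)
obs 2: x=-1/2 → posterior Inverse-Gamma(14/5, 943/24)
obs 3: x=6 → posterior Inverse-Gamma(33/10, 653/12)
obs 4: x=-1/2 → posterior Inverse-Gamma(19/5, 659/12)
obs 5: x=4 → posterior Inverse-Gamma(43/10, 1465/24)
obs 6: x=-2 → posterior Inverse-Gamma(24/5, 385/6)
obs 7: x=-1/4 → posterior Inverse-Gamma(53/10, 6187/96)

30935/3024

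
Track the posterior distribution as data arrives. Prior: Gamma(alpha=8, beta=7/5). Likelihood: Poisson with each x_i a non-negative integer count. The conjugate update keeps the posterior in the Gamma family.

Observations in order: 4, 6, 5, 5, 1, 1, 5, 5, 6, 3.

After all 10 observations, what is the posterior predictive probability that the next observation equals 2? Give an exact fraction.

3341519695884506938506065062227531529739640066560931672380309990499441743519866101811745625/25821184711187021835025934934923312725267742133117742857488949809057108579114998819809394688

obs 1: x=4 → posterior Gamma(12, 12/5)
obs 2: x=6 → posterior Gamma(18, 17/5)
obs 3: x=5 → posterior Gamma(23, 22/5)
obs 4: x=5 → posterior Gamma(28, 27/5)
obs 5: x=1 → posterior Gamma(29, 32/5)
obs 6: x=1 → posterior Gamma(30, 37/5)
obs 7: x=5 → posterior Gamma(35, 42/5)
obs 8: x=5 → posterior Gamma(40, 47/5)
obs 9: x=6 → posterior Gamma(46, 52/5)
obs 10: x=3 → posterior Gamma(49, 57/5)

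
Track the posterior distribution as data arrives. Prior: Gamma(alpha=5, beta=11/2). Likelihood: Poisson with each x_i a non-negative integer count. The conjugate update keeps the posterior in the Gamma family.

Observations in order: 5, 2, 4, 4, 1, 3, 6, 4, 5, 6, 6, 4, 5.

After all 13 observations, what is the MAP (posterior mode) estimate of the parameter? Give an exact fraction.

obs 1: x=5 → posterior Gamma(10, 13/2)
obs 2: x=2 → posterior Gamma(12, 15/2)
obs 3: x=4 → posterior Gamma(16, 17/2)
obs 4: x=4 → posterior Gamma(20, 19/2)
obs 5: x=1 → posterior Gamma(21, 21/2)
obs 6: x=3 → posterior Gamma(24, 23/2)
obs 7: x=6 → posterior Gamma(30, 25/2)
obs 8: x=4 → posterior Gamma(34, 27/2)
obs 9: x=5 → posterior Gamma(39, 29/2)
obs 10: x=6 → posterior Gamma(45, 31/2)
obs 11: x=6 → posterior Gamma(51, 33/2)
obs 12: x=4 → posterior Gamma(55, 35/2)
obs 13: x=5 → posterior Gamma(60, 37/2)

118/37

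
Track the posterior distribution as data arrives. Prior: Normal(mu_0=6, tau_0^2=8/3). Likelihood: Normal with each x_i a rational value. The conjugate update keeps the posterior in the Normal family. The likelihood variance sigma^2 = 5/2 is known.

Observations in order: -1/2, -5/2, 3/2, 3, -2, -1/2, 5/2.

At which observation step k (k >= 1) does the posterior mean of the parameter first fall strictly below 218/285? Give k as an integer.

obs 1: x=-1/2 → posterior Normal(82/31, 40/31)
obs 2: x=-5/2 → posterior Normal(42/47, 40/47)
obs 3: x=3/2 → posterior Normal(22/21, 40/63)
obs 4: x=3 → posterior Normal(114/79, 40/79)
obs 5: x=-2 → posterior Normal(82/95, 8/19)
obs 6: x=-1/2 → posterior Normal(2/3, 40/111)
obs 7: x=5/2 → posterior Normal(114/127, 40/127)

k = 6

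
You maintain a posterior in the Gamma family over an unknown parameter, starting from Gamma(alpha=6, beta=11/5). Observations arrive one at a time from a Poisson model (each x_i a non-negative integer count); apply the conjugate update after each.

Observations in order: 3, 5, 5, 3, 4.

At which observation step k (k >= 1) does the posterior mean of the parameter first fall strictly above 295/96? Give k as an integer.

k = 2

obs 1: x=3 → posterior Gamma(9, 16/5)
obs 2: x=5 → posterior Gamma(14, 21/5)
obs 3: x=5 → posterior Gamma(19, 26/5)
obs 4: x=3 → posterior Gamma(22, 31/5)
obs 5: x=4 → posterior Gamma(26, 36/5)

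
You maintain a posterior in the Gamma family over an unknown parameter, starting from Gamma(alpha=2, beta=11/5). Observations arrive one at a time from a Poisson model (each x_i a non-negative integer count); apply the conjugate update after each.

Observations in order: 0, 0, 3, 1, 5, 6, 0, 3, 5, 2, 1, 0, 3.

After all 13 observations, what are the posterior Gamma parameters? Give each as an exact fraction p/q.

alpha=31, beta=76/5

obs 1: x=0 → posterior Gamma(2, 16/5)
obs 2: x=0 → posterior Gamma(2, 21/5)
obs 3: x=3 → posterior Gamma(5, 26/5)
obs 4: x=1 → posterior Gamma(6, 31/5)
obs 5: x=5 → posterior Gamma(11, 36/5)
obs 6: x=6 → posterior Gamma(17, 41/5)
obs 7: x=0 → posterior Gamma(17, 46/5)
obs 8: x=3 → posterior Gamma(20, 51/5)
obs 9: x=5 → posterior Gamma(25, 56/5)
obs 10: x=2 → posterior Gamma(27, 61/5)
obs 11: x=1 → posterior Gamma(28, 66/5)
obs 12: x=0 → posterior Gamma(28, 71/5)
obs 13: x=3 → posterior Gamma(31, 76/5)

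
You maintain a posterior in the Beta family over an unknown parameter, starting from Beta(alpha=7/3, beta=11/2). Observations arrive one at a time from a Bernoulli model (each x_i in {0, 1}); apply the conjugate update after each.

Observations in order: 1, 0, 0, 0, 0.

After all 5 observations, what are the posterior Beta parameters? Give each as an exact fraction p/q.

alpha=10/3, beta=19/2

obs 1: x=1 → posterior Beta(10/3, 11/2)
obs 2: x=0 → posterior Beta(10/3, 13/2)
obs 3: x=0 → posterior Beta(10/3, 15/2)
obs 4: x=0 → posterior Beta(10/3, 17/2)
obs 5: x=0 → posterior Beta(10/3, 19/2)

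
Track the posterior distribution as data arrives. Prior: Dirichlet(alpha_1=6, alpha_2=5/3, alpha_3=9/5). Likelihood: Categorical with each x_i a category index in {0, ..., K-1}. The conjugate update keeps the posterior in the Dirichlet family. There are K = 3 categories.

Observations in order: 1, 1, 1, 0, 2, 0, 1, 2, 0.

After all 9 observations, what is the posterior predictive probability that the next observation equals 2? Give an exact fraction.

obs 1: x=1 → posterior Dirichlet(6, 8/3, 9/5)
obs 2: x=1 → posterior Dirichlet(6, 11/3, 9/5)
obs 3: x=1 → posterior Dirichlet(6, 14/3, 9/5)
obs 4: x=0 → posterior Dirichlet(7, 14/3, 9/5)
obs 5: x=2 → posterior Dirichlet(7, 14/3, 14/5)
obs 6: x=0 → posterior Dirichlet(8, 14/3, 14/5)
obs 7: x=1 → posterior Dirichlet(8, 17/3, 14/5)
obs 8: x=2 → posterior Dirichlet(8, 17/3, 19/5)
obs 9: x=0 → posterior Dirichlet(9, 17/3, 19/5)

57/277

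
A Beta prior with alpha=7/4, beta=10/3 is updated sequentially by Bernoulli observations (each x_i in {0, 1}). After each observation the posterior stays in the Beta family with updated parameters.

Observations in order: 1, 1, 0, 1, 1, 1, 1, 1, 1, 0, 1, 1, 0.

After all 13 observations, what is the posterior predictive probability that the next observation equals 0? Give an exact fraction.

76/217

obs 1: x=1 → posterior Beta(11/4, 10/3)
obs 2: x=1 → posterior Beta(15/4, 10/3)
obs 3: x=0 → posterior Beta(15/4, 13/3)
obs 4: x=1 → posterior Beta(19/4, 13/3)
obs 5: x=1 → posterior Beta(23/4, 13/3)
obs 6: x=1 → posterior Beta(27/4, 13/3)
obs 7: x=1 → posterior Beta(31/4, 13/3)
obs 8: x=1 → posterior Beta(35/4, 13/3)
obs 9: x=1 → posterior Beta(39/4, 13/3)
obs 10: x=0 → posterior Beta(39/4, 16/3)
obs 11: x=1 → posterior Beta(43/4, 16/3)
obs 12: x=1 → posterior Beta(47/4, 16/3)
obs 13: x=0 → posterior Beta(47/4, 19/3)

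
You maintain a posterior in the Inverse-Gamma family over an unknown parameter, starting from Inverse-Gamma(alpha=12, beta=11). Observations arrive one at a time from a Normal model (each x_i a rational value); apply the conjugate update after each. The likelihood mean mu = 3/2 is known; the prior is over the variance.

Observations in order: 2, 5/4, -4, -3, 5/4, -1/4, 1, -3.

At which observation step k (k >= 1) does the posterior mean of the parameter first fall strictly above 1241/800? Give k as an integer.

obs 1: x=2 → posterior Inverse-Gamma(25/2, 89/8)
obs 2: x=5/4 → posterior Inverse-Gamma(13, 357/32)
obs 3: x=-4 → posterior Inverse-Gamma(27/2, 841/32)
obs 4: x=-3 → posterior Inverse-Gamma(14, 1165/32)
obs 5: x=5/4 → posterior Inverse-Gamma(29/2, 583/16)
obs 6: x=-1/4 → posterior Inverse-Gamma(15, 1215/32)
obs 7: x=1 → posterior Inverse-Gamma(31/2, 1219/32)
obs 8: x=-3 → posterior Inverse-Gamma(16, 1543/32)

k = 3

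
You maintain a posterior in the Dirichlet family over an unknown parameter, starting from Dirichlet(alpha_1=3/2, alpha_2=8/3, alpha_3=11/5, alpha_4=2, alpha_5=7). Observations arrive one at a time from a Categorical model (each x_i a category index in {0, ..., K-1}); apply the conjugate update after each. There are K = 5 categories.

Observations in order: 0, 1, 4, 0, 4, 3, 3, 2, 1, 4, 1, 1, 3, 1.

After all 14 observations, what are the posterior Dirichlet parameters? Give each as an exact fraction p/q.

obs 1: x=0 → posterior Dirichlet(5/2, 8/3, 11/5, 2, 7)
obs 2: x=1 → posterior Dirichlet(5/2, 11/3, 11/5, 2, 7)
obs 3: x=4 → posterior Dirichlet(5/2, 11/3, 11/5, 2, 8)
obs 4: x=0 → posterior Dirichlet(7/2, 11/3, 11/5, 2, 8)
obs 5: x=4 → posterior Dirichlet(7/2, 11/3, 11/5, 2, 9)
obs 6: x=3 → posterior Dirichlet(7/2, 11/3, 11/5, 3, 9)
obs 7: x=3 → posterior Dirichlet(7/2, 11/3, 11/5, 4, 9)
obs 8: x=2 → posterior Dirichlet(7/2, 11/3, 16/5, 4, 9)
obs 9: x=1 → posterior Dirichlet(7/2, 14/3, 16/5, 4, 9)
obs 10: x=4 → posterior Dirichlet(7/2, 14/3, 16/5, 4, 10)
obs 11: x=1 → posterior Dirichlet(7/2, 17/3, 16/5, 4, 10)
obs 12: x=1 → posterior Dirichlet(7/2, 20/3, 16/5, 4, 10)
obs 13: x=3 → posterior Dirichlet(7/2, 20/3, 16/5, 5, 10)
obs 14: x=1 → posterior Dirichlet(7/2, 23/3, 16/5, 5, 10)

alpha_1=7/2, alpha_2=23/3, alpha_3=16/5, alpha_4=5, alpha_5=10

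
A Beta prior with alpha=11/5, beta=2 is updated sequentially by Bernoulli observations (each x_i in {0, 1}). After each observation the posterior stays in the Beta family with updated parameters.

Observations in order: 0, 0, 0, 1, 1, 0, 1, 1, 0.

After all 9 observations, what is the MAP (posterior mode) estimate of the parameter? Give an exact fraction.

obs 1: x=0 → posterior Beta(11/5, 3)
obs 2: x=0 → posterior Beta(11/5, 4)
obs 3: x=0 → posterior Beta(11/5, 5)
obs 4: x=1 → posterior Beta(16/5, 5)
obs 5: x=1 → posterior Beta(21/5, 5)
obs 6: x=0 → posterior Beta(21/5, 6)
obs 7: x=1 → posterior Beta(26/5, 6)
obs 8: x=1 → posterior Beta(31/5, 6)
obs 9: x=0 → posterior Beta(31/5, 7)

13/28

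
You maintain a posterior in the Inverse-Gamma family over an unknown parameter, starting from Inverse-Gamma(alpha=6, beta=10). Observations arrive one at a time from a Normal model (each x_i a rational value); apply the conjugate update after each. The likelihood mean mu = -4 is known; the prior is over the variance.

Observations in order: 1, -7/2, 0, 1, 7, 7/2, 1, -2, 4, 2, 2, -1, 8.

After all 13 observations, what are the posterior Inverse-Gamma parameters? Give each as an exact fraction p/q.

obs 1: x=1 → posterior Inverse-Gamma(13/2, 45/2)
obs 2: x=-7/2 → posterior Inverse-Gamma(7, 181/8)
obs 3: x=0 → posterior Inverse-Gamma(15/2, 245/8)
obs 4: x=1 → posterior Inverse-Gamma(8, 345/8)
obs 5: x=7 → posterior Inverse-Gamma(17/2, 829/8)
obs 6: x=7/2 → posterior Inverse-Gamma(9, 527/4)
obs 7: x=1 → posterior Inverse-Gamma(19/2, 577/4)
obs 8: x=-2 → posterior Inverse-Gamma(10, 585/4)
obs 9: x=4 → posterior Inverse-Gamma(21/2, 713/4)
obs 10: x=2 → posterior Inverse-Gamma(11, 785/4)
obs 11: x=2 → posterior Inverse-Gamma(23/2, 857/4)
obs 12: x=-1 → posterior Inverse-Gamma(12, 875/4)
obs 13: x=8 → posterior Inverse-Gamma(25/2, 1163/4)

alpha=25/2, beta=1163/4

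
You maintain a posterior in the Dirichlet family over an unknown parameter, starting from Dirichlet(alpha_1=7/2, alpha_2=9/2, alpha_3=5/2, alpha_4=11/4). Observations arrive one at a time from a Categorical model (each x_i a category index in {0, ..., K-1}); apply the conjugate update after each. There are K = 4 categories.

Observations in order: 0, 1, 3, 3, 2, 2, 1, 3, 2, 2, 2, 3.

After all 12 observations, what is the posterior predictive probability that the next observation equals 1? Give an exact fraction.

obs 1: x=0 → posterior Dirichlet(9/2, 9/2, 5/2, 11/4)
obs 2: x=1 → posterior Dirichlet(9/2, 11/2, 5/2, 11/4)
obs 3: x=3 → posterior Dirichlet(9/2, 11/2, 5/2, 15/4)
obs 4: x=3 → posterior Dirichlet(9/2, 11/2, 5/2, 19/4)
obs 5: x=2 → posterior Dirichlet(9/2, 11/2, 7/2, 19/4)
obs 6: x=2 → posterior Dirichlet(9/2, 11/2, 9/2, 19/4)
obs 7: x=1 → posterior Dirichlet(9/2, 13/2, 9/2, 19/4)
obs 8: x=3 → posterior Dirichlet(9/2, 13/2, 9/2, 23/4)
obs 9: x=2 → posterior Dirichlet(9/2, 13/2, 11/2, 23/4)
obs 10: x=2 → posterior Dirichlet(9/2, 13/2, 13/2, 23/4)
obs 11: x=2 → posterior Dirichlet(9/2, 13/2, 15/2, 23/4)
obs 12: x=3 → posterior Dirichlet(9/2, 13/2, 15/2, 27/4)

26/101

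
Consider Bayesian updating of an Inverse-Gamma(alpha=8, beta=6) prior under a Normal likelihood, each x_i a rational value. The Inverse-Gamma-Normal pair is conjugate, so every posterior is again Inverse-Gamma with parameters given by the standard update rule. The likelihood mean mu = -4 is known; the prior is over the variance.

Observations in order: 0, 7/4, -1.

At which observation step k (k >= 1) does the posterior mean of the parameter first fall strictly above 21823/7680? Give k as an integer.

k = 2

obs 1: x=0 → posterior Inverse-Gamma(17/2, 14)
obs 2: x=7/4 → posterior Inverse-Gamma(9, 977/32)
obs 3: x=-1 → posterior Inverse-Gamma(19/2, 1121/32)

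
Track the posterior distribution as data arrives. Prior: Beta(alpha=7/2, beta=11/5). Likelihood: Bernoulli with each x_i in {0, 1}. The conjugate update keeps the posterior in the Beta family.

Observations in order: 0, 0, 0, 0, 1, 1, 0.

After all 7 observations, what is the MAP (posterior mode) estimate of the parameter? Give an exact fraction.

45/107

obs 1: x=0 → posterior Beta(7/2, 16/5)
obs 2: x=0 → posterior Beta(7/2, 21/5)
obs 3: x=0 → posterior Beta(7/2, 26/5)
obs 4: x=0 → posterior Beta(7/2, 31/5)
obs 5: x=1 → posterior Beta(9/2, 31/5)
obs 6: x=1 → posterior Beta(11/2, 31/5)
obs 7: x=0 → posterior Beta(11/2, 36/5)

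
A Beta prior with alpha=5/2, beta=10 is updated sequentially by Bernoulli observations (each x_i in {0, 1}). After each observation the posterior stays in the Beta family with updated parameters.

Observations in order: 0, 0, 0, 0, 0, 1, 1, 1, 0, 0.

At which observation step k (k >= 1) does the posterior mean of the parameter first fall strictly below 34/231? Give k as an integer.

k = 5

obs 1: x=0 → posterior Beta(5/2, 11)
obs 2: x=0 → posterior Beta(5/2, 12)
obs 3: x=0 → posterior Beta(5/2, 13)
obs 4: x=0 → posterior Beta(5/2, 14)
obs 5: x=0 → posterior Beta(5/2, 15)
obs 6: x=1 → posterior Beta(7/2, 15)
obs 7: x=1 → posterior Beta(9/2, 15)
obs 8: x=1 → posterior Beta(11/2, 15)
obs 9: x=0 → posterior Beta(11/2, 16)
obs 10: x=0 → posterior Beta(11/2, 17)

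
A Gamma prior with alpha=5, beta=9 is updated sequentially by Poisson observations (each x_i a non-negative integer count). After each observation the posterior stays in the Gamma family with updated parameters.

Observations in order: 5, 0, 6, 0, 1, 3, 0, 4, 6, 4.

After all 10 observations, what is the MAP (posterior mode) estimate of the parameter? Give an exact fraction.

33/19

obs 1: x=5 → posterior Gamma(10, 10)
obs 2: x=0 → posterior Gamma(10, 11)
obs 3: x=6 → posterior Gamma(16, 12)
obs 4: x=0 → posterior Gamma(16, 13)
obs 5: x=1 → posterior Gamma(17, 14)
obs 6: x=3 → posterior Gamma(20, 15)
obs 7: x=0 → posterior Gamma(20, 16)
obs 8: x=4 → posterior Gamma(24, 17)
obs 9: x=6 → posterior Gamma(30, 18)
obs 10: x=4 → posterior Gamma(34, 19)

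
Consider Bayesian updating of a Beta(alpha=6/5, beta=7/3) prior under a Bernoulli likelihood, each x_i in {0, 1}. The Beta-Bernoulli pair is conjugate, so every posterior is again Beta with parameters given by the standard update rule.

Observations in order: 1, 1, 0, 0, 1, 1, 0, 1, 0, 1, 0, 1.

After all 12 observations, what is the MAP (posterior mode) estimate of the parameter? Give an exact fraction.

obs 1: x=1 → posterior Beta(11/5, 7/3)
obs 2: x=1 → posterior Beta(16/5, 7/3)
obs 3: x=0 → posterior Beta(16/5, 10/3)
obs 4: x=0 → posterior Beta(16/5, 13/3)
obs 5: x=1 → posterior Beta(21/5, 13/3)
obs 6: x=1 → posterior Beta(26/5, 13/3)
obs 7: x=0 → posterior Beta(26/5, 16/3)
obs 8: x=1 → posterior Beta(31/5, 16/3)
obs 9: x=0 → posterior Beta(31/5, 19/3)
obs 10: x=1 → posterior Beta(36/5, 19/3)
obs 11: x=0 → posterior Beta(36/5, 22/3)
obs 12: x=1 → posterior Beta(41/5, 22/3)

108/203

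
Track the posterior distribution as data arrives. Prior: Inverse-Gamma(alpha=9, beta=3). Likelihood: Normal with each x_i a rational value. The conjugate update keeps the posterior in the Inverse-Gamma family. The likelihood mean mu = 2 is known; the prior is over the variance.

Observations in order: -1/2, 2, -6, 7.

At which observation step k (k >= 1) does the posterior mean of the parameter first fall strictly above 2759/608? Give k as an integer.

k = 4

obs 1: x=-1/2 → posterior Inverse-Gamma(19/2, 49/8)
obs 2: x=2 → posterior Inverse-Gamma(10, 49/8)
obs 3: x=-6 → posterior Inverse-Gamma(21/2, 305/8)
obs 4: x=7 → posterior Inverse-Gamma(11, 405/8)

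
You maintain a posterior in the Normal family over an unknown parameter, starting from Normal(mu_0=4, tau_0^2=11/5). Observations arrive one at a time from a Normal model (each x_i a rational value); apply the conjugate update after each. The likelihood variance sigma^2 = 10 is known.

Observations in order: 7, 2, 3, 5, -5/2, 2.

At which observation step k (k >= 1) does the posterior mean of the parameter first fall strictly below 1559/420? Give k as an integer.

obs 1: x=7 → posterior Normal(277/61, 110/61)
obs 2: x=2 → posterior Normal(299/72, 55/36)
obs 3: x=3 → posterior Normal(4, 110/83)
obs 4: x=5 → posterior Normal(387/94, 55/47)
obs 5: x=-5/2 → posterior Normal(719/210, 22/21)
obs 6: x=2 → posterior Normal(763/232, 55/58)

k = 5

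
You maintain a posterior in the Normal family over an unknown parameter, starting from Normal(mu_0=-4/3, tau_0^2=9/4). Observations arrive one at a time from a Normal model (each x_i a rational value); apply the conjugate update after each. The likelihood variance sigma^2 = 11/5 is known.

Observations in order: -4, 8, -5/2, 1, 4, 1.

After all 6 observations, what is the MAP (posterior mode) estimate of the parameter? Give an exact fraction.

1673/1884

obs 1: x=-4 → posterior Normal(-716/267, 99/89)
obs 2: x=8 → posterior Normal(182/201, 99/134)
obs 3: x=-5/2 → posterior Normal(53/1074, 99/179)
obs 4: x=1 → posterior Normal(323/1344, 99/224)
obs 5: x=4 → posterior Normal(1403/1614, 99/269)
obs 6: x=1 → posterior Normal(1673/1884, 99/314)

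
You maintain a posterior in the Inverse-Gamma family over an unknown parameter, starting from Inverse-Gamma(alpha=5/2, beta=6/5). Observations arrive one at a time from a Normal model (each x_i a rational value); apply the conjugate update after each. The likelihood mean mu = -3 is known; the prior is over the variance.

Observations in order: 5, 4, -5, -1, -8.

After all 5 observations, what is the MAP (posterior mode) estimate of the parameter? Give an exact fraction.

371/30

obs 1: x=5 → posterior Inverse-Gamma(3, 166/5)
obs 2: x=4 → posterior Inverse-Gamma(7/2, 577/10)
obs 3: x=-5 → posterior Inverse-Gamma(4, 597/10)
obs 4: x=-1 → posterior Inverse-Gamma(9/2, 617/10)
obs 5: x=-8 → posterior Inverse-Gamma(5, 371/5)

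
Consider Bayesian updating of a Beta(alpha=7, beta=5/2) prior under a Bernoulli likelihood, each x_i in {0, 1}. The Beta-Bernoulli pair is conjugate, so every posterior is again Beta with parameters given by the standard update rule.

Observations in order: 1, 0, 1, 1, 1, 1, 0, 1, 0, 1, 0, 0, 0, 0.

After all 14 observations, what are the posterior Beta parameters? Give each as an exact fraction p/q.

obs 1: x=1 → posterior Beta(8, 5/2)
obs 2: x=0 → posterior Beta(8, 7/2)
obs 3: x=1 → posterior Beta(9, 7/2)
obs 4: x=1 → posterior Beta(10, 7/2)
obs 5: x=1 → posterior Beta(11, 7/2)
obs 6: x=1 → posterior Beta(12, 7/2)
obs 7: x=0 → posterior Beta(12, 9/2)
obs 8: x=1 → posterior Beta(13, 9/2)
obs 9: x=0 → posterior Beta(13, 11/2)
obs 10: x=1 → posterior Beta(14, 11/2)
obs 11: x=0 → posterior Beta(14, 13/2)
obs 12: x=0 → posterior Beta(14, 15/2)
obs 13: x=0 → posterior Beta(14, 17/2)
obs 14: x=0 → posterior Beta(14, 19/2)

alpha=14, beta=19/2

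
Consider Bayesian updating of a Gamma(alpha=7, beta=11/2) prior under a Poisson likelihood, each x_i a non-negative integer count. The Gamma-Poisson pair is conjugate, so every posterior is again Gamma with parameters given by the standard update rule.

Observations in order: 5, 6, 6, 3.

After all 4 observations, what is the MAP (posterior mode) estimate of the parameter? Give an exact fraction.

52/19

obs 1: x=5 → posterior Gamma(12, 13/2)
obs 2: x=6 → posterior Gamma(18, 15/2)
obs 3: x=6 → posterior Gamma(24, 17/2)
obs 4: x=3 → posterior Gamma(27, 19/2)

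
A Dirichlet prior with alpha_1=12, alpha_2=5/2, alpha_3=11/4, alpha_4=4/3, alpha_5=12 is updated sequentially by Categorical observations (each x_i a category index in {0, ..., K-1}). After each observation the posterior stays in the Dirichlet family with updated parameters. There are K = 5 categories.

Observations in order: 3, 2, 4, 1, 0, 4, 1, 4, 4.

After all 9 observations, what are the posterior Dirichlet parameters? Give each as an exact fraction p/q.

alpha_1=13, alpha_2=9/2, alpha_3=15/4, alpha_4=7/3, alpha_5=16

obs 1: x=3 → posterior Dirichlet(12, 5/2, 11/4, 7/3, 12)
obs 2: x=2 → posterior Dirichlet(12, 5/2, 15/4, 7/3, 12)
obs 3: x=4 → posterior Dirichlet(12, 5/2, 15/4, 7/3, 13)
obs 4: x=1 → posterior Dirichlet(12, 7/2, 15/4, 7/3, 13)
obs 5: x=0 → posterior Dirichlet(13, 7/2, 15/4, 7/3, 13)
obs 6: x=4 → posterior Dirichlet(13, 7/2, 15/4, 7/3, 14)
obs 7: x=1 → posterior Dirichlet(13, 9/2, 15/4, 7/3, 14)
obs 8: x=4 → posterior Dirichlet(13, 9/2, 15/4, 7/3, 15)
obs 9: x=4 → posterior Dirichlet(13, 9/2, 15/4, 7/3, 16)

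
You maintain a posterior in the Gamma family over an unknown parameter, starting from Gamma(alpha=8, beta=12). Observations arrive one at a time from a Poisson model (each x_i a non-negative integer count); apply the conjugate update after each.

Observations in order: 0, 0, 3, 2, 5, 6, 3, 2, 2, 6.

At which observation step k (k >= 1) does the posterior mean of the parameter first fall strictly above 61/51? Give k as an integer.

k = 6

obs 1: x=0 → posterior Gamma(8, 13)
obs 2: x=0 → posterior Gamma(8, 14)
obs 3: x=3 → posterior Gamma(11, 15)
obs 4: x=2 → posterior Gamma(13, 16)
obs 5: x=5 → posterior Gamma(18, 17)
obs 6: x=6 → posterior Gamma(24, 18)
obs 7: x=3 → posterior Gamma(27, 19)
obs 8: x=2 → posterior Gamma(29, 20)
obs 9: x=2 → posterior Gamma(31, 21)
obs 10: x=6 → posterior Gamma(37, 22)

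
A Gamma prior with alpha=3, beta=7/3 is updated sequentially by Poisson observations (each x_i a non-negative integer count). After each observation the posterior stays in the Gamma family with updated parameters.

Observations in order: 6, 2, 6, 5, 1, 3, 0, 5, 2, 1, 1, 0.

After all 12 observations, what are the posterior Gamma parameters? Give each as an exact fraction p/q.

alpha=35, beta=43/3

obs 1: x=6 → posterior Gamma(9, 10/3)
obs 2: x=2 → posterior Gamma(11, 13/3)
obs 3: x=6 → posterior Gamma(17, 16/3)
obs 4: x=5 → posterior Gamma(22, 19/3)
obs 5: x=1 → posterior Gamma(23, 22/3)
obs 6: x=3 → posterior Gamma(26, 25/3)
obs 7: x=0 → posterior Gamma(26, 28/3)
obs 8: x=5 → posterior Gamma(31, 31/3)
obs 9: x=2 → posterior Gamma(33, 34/3)
obs 10: x=1 → posterior Gamma(34, 37/3)
obs 11: x=1 → posterior Gamma(35, 40/3)
obs 12: x=0 → posterior Gamma(35, 43/3)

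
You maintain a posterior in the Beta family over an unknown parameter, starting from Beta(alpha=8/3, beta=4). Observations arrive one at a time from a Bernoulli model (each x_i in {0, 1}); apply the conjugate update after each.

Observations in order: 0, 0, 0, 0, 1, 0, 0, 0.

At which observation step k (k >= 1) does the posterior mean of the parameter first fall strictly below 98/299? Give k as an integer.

k = 2

obs 1: x=0 → posterior Beta(8/3, 5)
obs 2: x=0 → posterior Beta(8/3, 6)
obs 3: x=0 → posterior Beta(8/3, 7)
obs 4: x=0 → posterior Beta(8/3, 8)
obs 5: x=1 → posterior Beta(11/3, 8)
obs 6: x=0 → posterior Beta(11/3, 9)
obs 7: x=0 → posterior Beta(11/3, 10)
obs 8: x=0 → posterior Beta(11/3, 11)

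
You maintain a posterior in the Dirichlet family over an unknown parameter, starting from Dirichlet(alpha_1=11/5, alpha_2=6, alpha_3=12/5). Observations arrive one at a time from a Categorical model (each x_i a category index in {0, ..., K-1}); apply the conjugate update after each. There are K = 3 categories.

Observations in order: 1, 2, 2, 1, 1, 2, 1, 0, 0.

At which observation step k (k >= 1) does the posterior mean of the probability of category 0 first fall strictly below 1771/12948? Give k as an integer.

obs 1: x=1 → posterior Dirichlet(11/5, 7, 12/5)
obs 2: x=2 → posterior Dirichlet(11/5, 7, 17/5)
obs 3: x=2 → posterior Dirichlet(11/5, 7, 22/5)
obs 4: x=1 → posterior Dirichlet(11/5, 8, 22/5)
obs 5: x=1 → posterior Dirichlet(11/5, 9, 22/5)
obs 6: x=2 → posterior Dirichlet(11/5, 9, 27/5)
obs 7: x=1 → posterior Dirichlet(11/5, 10, 27/5)
obs 8: x=0 → posterior Dirichlet(16/5, 10, 27/5)
obs 9: x=0 → posterior Dirichlet(21/5, 10, 27/5)

k = 6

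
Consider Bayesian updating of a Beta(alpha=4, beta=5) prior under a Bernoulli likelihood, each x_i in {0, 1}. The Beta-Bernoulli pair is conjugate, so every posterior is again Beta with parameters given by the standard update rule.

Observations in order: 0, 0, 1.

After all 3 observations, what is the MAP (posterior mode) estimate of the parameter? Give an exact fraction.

2/5

obs 1: x=0 → posterior Beta(4, 6)
obs 2: x=0 → posterior Beta(4, 7)
obs 3: x=1 → posterior Beta(5, 7)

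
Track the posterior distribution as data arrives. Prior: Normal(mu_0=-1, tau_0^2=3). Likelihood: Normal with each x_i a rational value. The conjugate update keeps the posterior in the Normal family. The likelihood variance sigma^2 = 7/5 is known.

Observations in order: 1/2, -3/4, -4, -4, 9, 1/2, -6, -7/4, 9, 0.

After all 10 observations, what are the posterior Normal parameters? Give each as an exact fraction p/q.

obs 1: x=1/2 → posterior Normal(1/44, 21/22)
obs 2: x=-3/4 → posterior Normal(-43/148, 21/37)
obs 3: x=-4 → posterior Normal(-283/208, 21/52)
obs 4: x=-4 → posterior Normal(-523/268, 21/67)
obs 5: x=9 → posterior Normal(17/328, 21/82)
obs 6: x=1/2 → posterior Normal(47/388, 21/97)
obs 7: x=-6 → posterior Normal(-313/448, 3/16)
obs 8: x=-7/4 → posterior Normal(-209/254, 21/127)
obs 9: x=9 → posterior Normal(61/284, 21/142)
obs 10: x=0 → posterior Normal(61/314, 21/157)

mu_0=61/314, tau_0^2=21/157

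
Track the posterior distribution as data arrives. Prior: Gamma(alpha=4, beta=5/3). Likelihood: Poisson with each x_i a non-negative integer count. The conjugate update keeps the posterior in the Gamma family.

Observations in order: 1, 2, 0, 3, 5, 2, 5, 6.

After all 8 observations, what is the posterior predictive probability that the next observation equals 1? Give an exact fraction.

obs 1: x=1 → posterior Gamma(5, 8/3)
obs 2: x=2 → posterior Gamma(7, 11/3)
obs 3: x=0 → posterior Gamma(7, 14/3)
obs 4: x=3 → posterior Gamma(10, 17/3)
obs 5: x=5 → posterior Gamma(15, 20/3)
obs 6: x=2 → posterior Gamma(17, 23/3)
obs 7: x=5 → posterior Gamma(22, 26/3)
obs 8: x=6 → posterior Gamma(28, 29/3)

1859358938496049442268910086529356505384581/11150372599265311570767859136324180752990208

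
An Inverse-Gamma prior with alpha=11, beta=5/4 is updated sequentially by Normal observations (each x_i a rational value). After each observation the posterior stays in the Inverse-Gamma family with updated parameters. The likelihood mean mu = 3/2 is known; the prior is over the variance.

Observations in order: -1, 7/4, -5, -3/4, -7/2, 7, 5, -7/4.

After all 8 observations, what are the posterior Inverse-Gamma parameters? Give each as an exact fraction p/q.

obs 1: x=-1 → posterior Inverse-Gamma(23/2, 35/8)
obs 2: x=7/4 → posterior Inverse-Gamma(12, 141/32)
obs 3: x=-5 → posterior Inverse-Gamma(25/2, 817/32)
obs 4: x=-3/4 → posterior Inverse-Gamma(13, 449/16)
obs 5: x=-7/2 → posterior Inverse-Gamma(27/2, 649/16)
obs 6: x=7 → posterior Inverse-Gamma(14, 891/16)
obs 7: x=5 → posterior Inverse-Gamma(29/2, 989/16)
obs 8: x=-7/4 → posterior Inverse-Gamma(15, 2147/32)

alpha=15, beta=2147/32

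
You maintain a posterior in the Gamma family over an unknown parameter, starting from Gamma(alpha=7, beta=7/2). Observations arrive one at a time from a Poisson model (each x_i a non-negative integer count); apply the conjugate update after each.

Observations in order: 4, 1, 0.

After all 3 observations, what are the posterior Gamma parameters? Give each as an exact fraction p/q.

alpha=12, beta=13/2

obs 1: x=4 → posterior Gamma(11, 9/2)
obs 2: x=1 → posterior Gamma(12, 11/2)
obs 3: x=0 → posterior Gamma(12, 13/2)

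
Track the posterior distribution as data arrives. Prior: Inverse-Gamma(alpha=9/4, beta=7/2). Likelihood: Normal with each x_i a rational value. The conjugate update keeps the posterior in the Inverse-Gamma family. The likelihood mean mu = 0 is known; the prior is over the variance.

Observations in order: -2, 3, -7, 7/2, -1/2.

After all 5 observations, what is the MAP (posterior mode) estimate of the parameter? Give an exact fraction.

obs 1: x=-2 → posterior Inverse-Gamma(11/4, 11/2)
obs 2: x=3 → posterior Inverse-Gamma(13/4, 10)
obs 3: x=-7 → posterior Inverse-Gamma(15/4, 69/2)
obs 4: x=7/2 → posterior Inverse-Gamma(17/4, 325/8)
obs 5: x=-1/2 → posterior Inverse-Gamma(19/4, 163/4)

163/23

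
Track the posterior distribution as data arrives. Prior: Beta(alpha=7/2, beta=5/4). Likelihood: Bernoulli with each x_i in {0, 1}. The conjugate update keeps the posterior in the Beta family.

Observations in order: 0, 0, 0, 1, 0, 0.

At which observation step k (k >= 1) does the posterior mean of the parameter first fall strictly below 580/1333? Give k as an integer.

k = 6

obs 1: x=0 → posterior Beta(7/2, 9/4)
obs 2: x=0 → posterior Beta(7/2, 13/4)
obs 3: x=0 → posterior Beta(7/2, 17/4)
obs 4: x=1 → posterior Beta(9/2, 17/4)
obs 5: x=0 → posterior Beta(9/2, 21/4)
obs 6: x=0 → posterior Beta(9/2, 25/4)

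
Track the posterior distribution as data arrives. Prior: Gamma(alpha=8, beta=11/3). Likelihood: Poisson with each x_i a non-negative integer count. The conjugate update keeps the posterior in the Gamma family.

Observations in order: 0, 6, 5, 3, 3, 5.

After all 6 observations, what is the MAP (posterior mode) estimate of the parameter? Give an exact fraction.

obs 1: x=0 → posterior Gamma(8, 14/3)
obs 2: x=6 → posterior Gamma(14, 17/3)
obs 3: x=5 → posterior Gamma(19, 20/3)
obs 4: x=3 → posterior Gamma(22, 23/3)
obs 5: x=3 → posterior Gamma(25, 26/3)
obs 6: x=5 → posterior Gamma(30, 29/3)

3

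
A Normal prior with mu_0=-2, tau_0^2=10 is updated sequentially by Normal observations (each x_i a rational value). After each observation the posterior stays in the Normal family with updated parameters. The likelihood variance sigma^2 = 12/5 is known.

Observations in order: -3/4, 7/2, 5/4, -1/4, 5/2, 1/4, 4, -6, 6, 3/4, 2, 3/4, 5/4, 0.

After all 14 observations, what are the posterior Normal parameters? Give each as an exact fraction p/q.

obs 1: x=-3/4 → posterior Normal(-123/124, 60/31)
obs 2: x=7/2 → posterior Normal(227/224, 15/14)
obs 3: x=5/4 → posterior Normal(88/81, 20/27)
obs 4: x=-1/4 → posterior Normal(327/424, 30/53)
obs 5: x=5/2 → posterior Normal(577/524, 60/131)
obs 6: x=1/4 → posterior Normal(301/312, 5/13)
obs 7: x=4 → posterior Normal(501/362, 60/181)
obs 8: x=-6 → posterior Normal(201/412, 30/103)
obs 9: x=6 → posterior Normal(167/154, 20/77)
obs 10: x=3/4 → posterior Normal(1077/1024, 15/64)
obs 11: x=2 → posterior Normal(1277/1124, 60/281)
obs 12: x=3/4 → posterior Normal(169/153, 10/51)
obs 13: x=5/4 → posterior Normal(1477/1324, 60/331)
obs 14: x=0 → posterior Normal(1477/1424, 15/89)

mu_0=1477/1424, tau_0^2=15/89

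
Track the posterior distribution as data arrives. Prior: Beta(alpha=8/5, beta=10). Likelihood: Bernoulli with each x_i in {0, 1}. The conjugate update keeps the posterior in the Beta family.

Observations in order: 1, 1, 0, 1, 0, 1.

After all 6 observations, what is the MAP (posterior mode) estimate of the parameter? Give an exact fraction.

23/78

obs 1: x=1 → posterior Beta(13/5, 10)
obs 2: x=1 → posterior Beta(18/5, 10)
obs 3: x=0 → posterior Beta(18/5, 11)
obs 4: x=1 → posterior Beta(23/5, 11)
obs 5: x=0 → posterior Beta(23/5, 12)
obs 6: x=1 → posterior Beta(28/5, 12)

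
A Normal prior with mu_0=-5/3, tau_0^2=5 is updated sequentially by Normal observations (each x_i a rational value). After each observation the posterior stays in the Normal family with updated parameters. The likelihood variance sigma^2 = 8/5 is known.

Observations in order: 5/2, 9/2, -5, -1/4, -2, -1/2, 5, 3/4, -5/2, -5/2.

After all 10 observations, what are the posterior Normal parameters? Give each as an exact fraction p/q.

mu_0=-20/387, tau_0^2=20/129

obs 1: x=5/2 → posterior Normal(295/198, 40/33)
obs 2: x=9/2 → posterior Normal(485/174, 20/29)
obs 3: x=-5 → posterior Normal(110/249, 40/83)
obs 4: x=-1/4 → posterior Normal(365/1296, 10/27)
obs 5: x=-2 → posterior Normal(-235/1596, 40/133)
obs 6: x=-1/2 → posterior Normal(-385/1896, 20/79)
obs 7: x=5 → posterior Normal(1115/2196, 40/183)
obs 8: x=3/4 → posterior Normal(335/624, 5/26)
obs 9: x=-5/2 → posterior Normal(295/1398, 40/233)
obs 10: x=-5/2 → posterior Normal(-20/387, 20/129)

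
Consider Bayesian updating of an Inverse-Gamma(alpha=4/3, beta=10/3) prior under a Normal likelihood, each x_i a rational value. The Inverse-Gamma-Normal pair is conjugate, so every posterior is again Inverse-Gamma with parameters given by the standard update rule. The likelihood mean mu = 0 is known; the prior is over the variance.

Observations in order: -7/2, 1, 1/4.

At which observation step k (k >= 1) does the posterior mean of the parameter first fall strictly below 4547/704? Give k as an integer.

k = 3

obs 1: x=-7/2 → posterior Inverse-Gamma(11/6, 227/24)
obs 2: x=1 → posterior Inverse-Gamma(7/3, 239/24)
obs 3: x=1/4 → posterior Inverse-Gamma(17/6, 959/96)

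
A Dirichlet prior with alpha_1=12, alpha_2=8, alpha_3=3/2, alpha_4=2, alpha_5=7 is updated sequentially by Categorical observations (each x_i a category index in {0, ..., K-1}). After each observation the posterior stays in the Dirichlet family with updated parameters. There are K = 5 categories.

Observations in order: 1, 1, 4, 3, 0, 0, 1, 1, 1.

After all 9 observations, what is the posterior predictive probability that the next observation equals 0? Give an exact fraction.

obs 1: x=1 → posterior Dirichlet(12, 9, 3/2, 2, 7)
obs 2: x=1 → posterior Dirichlet(12, 10, 3/2, 2, 7)
obs 3: x=4 → posterior Dirichlet(12, 10, 3/2, 2, 8)
obs 4: x=3 → posterior Dirichlet(12, 10, 3/2, 3, 8)
obs 5: x=0 → posterior Dirichlet(13, 10, 3/2, 3, 8)
obs 6: x=0 → posterior Dirichlet(14, 10, 3/2, 3, 8)
obs 7: x=1 → posterior Dirichlet(14, 11, 3/2, 3, 8)
obs 8: x=1 → posterior Dirichlet(14, 12, 3/2, 3, 8)
obs 9: x=1 → posterior Dirichlet(14, 13, 3/2, 3, 8)

28/79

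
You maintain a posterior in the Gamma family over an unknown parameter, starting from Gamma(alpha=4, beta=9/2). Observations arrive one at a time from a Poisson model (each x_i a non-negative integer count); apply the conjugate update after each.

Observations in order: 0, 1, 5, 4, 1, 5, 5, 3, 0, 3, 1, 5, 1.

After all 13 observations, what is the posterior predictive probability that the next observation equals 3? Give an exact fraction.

obs 1: x=0 → posterior Gamma(4, 11/2)
obs 2: x=1 → posterior Gamma(5, 13/2)
obs 3: x=5 → posterior Gamma(10, 15/2)
obs 4: x=4 → posterior Gamma(14, 17/2)
obs 5: x=1 → posterior Gamma(15, 19/2)
obs 6: x=5 → posterior Gamma(20, 21/2)
obs 7: x=5 → posterior Gamma(25, 23/2)
obs 8: x=3 → posterior Gamma(28, 25/2)
obs 9: x=0 → posterior Gamma(28, 27/2)
obs 10: x=3 → posterior Gamma(31, 29/2)
obs 11: x=1 → posterior Gamma(32, 31/2)
obs 12: x=5 → posterior Gamma(37, 33/2)
obs 13: x=1 → posterior Gamma(38, 35/2)

3736221514111313266789251937009033630602061748504638671875000000/19782022283855446341112457192300036270147066771005176357387103237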